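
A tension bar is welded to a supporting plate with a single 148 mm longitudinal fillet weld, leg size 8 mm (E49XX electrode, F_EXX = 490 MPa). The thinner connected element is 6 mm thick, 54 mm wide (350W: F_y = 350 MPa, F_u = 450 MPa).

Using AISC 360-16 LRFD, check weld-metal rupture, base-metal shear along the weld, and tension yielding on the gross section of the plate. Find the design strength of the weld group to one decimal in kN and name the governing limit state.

Weld metal: throat = 0.707×8 = 5.656 mm, L = 148 mm. φR_n = 0.75 × 0.6 × 490 × 5.656 × 148 = 184.6 kN.
Base metal shear (6 mm plate): yield φR_n = 1.0×0.6×350×6×148 = 186.5 kN; rupture φR_n = 0.75×0.6×450×6×148 = 179.8 kN; take 179.8 kN (rupture).
Tension yield (gross): A_g = 54×6 = 324 mm². φR_n = 0.90 × 350 × 324 = 102.1 kN.
Governing: min(184.6, 179.8, 102.1) = 102.1 kN → gross-section yield.

102.1 kN (gross-section yield governs)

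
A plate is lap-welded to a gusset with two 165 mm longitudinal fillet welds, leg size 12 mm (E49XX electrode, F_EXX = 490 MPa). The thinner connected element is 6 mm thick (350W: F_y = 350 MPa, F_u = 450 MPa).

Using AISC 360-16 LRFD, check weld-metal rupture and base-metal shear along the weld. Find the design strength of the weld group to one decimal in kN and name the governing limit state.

Weld metal: throat = 0.707×12 = 8.484 mm, L = 2×165 = 330 mm. φR_n = 0.75 × 0.6 × 490 × 8.484 × 330 = 617.3 kN.
Base metal shear (6 mm plate): yield φR_n = 1.0×0.6×350×6×330 = 415.8 kN; rupture φR_n = 0.75×0.6×450×6×330 = 401.0 kN; take 401.0 kN (rupture).
Governing: min(617.3, 401.0) = 401.0 kN → base-metal shear.

401.0 kN (base-metal shear governs)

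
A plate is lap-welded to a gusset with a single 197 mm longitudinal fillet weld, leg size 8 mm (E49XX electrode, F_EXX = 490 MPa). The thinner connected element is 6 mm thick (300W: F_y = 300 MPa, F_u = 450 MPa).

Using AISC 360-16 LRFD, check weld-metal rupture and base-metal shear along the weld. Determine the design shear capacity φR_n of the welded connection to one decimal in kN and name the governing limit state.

Weld metal: throat = 0.707×8 = 5.656 mm, L = 197 mm. φR_n = 0.75 × 0.6 × 490 × 5.656 × 197 = 245.7 kN.
Base metal shear (6 mm plate): yield φR_n = 1.0×0.6×300×6×197 = 212.8 kN; rupture φR_n = 0.75×0.6×450×6×197 = 239.4 kN; take 212.8 kN (yield).
Governing: min(245.7, 212.8) = 212.8 kN → base-metal shear.

212.8 kN (base-metal shear governs)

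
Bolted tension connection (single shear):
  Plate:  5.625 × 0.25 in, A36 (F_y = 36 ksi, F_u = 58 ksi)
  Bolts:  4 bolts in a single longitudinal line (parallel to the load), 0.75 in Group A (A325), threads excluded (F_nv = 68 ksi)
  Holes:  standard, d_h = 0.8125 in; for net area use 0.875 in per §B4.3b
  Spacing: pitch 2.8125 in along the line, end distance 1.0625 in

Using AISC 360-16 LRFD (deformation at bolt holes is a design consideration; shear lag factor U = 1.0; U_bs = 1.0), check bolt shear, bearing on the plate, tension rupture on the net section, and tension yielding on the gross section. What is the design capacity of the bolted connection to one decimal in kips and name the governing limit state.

Bolt shear: A_b = π(0.75)²/4 = 0.44179 in². φR_n = 0.75 × 68 × 0.44179 × 4 × 1 = 90.1 kips.
Bearing (0.25 in plate, F_u = 58 ksi): end bolts L_c = 1.0625 − 0.8125/2 = 0.65625, R_n = min(1.2×0.65625×0.25×58, 2.4×0.75×0.25×58) = 11.419 kips/bolt; interior L_c = 2.8125 − 0.8125 = 2, R_n = 26.1 kips/bolt. φR_n = 0.75 × (1×11.419 + 3×26.1) = 67.3 kips.
Tension rupture (net): A_n = (5.625 − 1×0.875)×0.25 = 1.1875 in² (U = 1.0, A_e = A_n). φR_n = 0.75 × 58 × 1.1875 = 51.7 kips.
Tension yield (gross): A_g = 5.625×0.25 = 1.4063 in². φR_n = 0.90 × 36 × 1.4063 = 45.6 kips.
Governing: min(90.1, 67.3, 51.7, 45.6) = 45.6 kips → gross-section yield.

45.6 kips (gross-section yield governs)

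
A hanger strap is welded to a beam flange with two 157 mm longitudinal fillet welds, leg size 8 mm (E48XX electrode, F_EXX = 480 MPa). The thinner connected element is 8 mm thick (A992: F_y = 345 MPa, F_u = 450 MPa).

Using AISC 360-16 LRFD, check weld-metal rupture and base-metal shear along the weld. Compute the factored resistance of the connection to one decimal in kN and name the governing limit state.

Weld metal: throat = 0.707×8 = 5.656 mm, L = 2×157 = 314 mm. φR_n = 0.75 × 0.6 × 480 × 5.656 × 314 = 383.6 kN.
Base metal shear (8 mm plate): yield φR_n = 1.0×0.6×345×8×314 = 520.0 kN; rupture φR_n = 0.75×0.6×450×8×314 = 508.7 kN; take 508.7 kN (rupture).
Governing: min(383.6, 508.7) = 383.6 kN → weld metal.

383.6 kN (weld metal governs)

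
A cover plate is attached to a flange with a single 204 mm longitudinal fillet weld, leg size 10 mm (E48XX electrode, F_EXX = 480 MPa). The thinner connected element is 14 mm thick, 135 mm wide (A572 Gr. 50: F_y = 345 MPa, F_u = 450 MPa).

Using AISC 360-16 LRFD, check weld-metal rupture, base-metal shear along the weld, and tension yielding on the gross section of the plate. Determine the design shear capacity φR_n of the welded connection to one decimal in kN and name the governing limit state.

Weld metal: throat = 0.707×10 = 7.07 mm, L = 204 mm. φR_n = 0.75 × 0.6 × 480 × 7.07 × 204 = 311.5 kN.
Base metal shear (14 mm plate): yield φR_n = 1.0×0.6×345×14×204 = 591.2 kN; rupture φR_n = 0.75×0.6×450×14×204 = 578.3 kN; take 578.3 kN (rupture).
Tension yield (gross): A_g = 135×14 = 1890 mm². φR_n = 0.90 × 345 × 1890 = 586.8 kN.
Governing: min(311.5, 578.3, 586.8) = 311.5 kN → weld metal.

311.5 kN (weld metal governs)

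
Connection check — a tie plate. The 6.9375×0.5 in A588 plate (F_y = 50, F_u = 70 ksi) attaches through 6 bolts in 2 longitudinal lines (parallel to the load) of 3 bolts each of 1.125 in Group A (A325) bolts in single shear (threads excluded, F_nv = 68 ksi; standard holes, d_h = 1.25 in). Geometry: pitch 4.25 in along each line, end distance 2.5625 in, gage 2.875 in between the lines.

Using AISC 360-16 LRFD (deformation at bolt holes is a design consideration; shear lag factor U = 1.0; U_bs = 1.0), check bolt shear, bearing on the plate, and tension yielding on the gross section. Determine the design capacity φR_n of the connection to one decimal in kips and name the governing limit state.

156.1 kips (gross-section yield governs)

Bolt shear: A_b = π(1.125)²/4 = 0.99402 in². φR_n = 0.75 × 68 × 0.99402 × 6 × 1 = 304.2 kips.
Bearing (0.5 in plate, F_u = 70 ksi): end bolts L_c = 2.5625 − 1.25/2 = 1.9375, R_n = min(1.2×1.9375×0.5×70, 2.4×1.125×0.5×70) = 81.375 kips/bolt; interior L_c = 4.25 − 1.25 = 3, R_n = 94.5 kips/bolt. φR_n = 0.75 × (2×81.375 + 4×94.5) = 405.6 kips.
Tension yield (gross): A_g = 6.9375×0.5 = 3.4688 in². φR_n = 0.90 × 50 × 3.4688 = 156.1 kips.
Governing: min(304.2, 405.6, 156.1) = 156.1 kips → gross-section yield.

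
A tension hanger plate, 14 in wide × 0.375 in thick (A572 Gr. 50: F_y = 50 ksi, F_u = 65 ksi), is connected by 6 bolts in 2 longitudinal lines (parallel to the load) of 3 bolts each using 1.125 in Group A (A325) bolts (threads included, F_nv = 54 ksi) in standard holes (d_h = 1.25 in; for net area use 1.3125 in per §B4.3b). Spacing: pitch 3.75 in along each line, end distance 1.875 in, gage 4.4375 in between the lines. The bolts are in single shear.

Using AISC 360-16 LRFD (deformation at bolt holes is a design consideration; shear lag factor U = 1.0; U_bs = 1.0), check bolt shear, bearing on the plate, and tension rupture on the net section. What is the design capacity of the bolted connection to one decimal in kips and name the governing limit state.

207.9 kips (net-section rupture governs)

Bolt shear: A_b = π(1.125)²/4 = 0.99402 in². φR_n = 0.75 × 54 × 0.99402 × 6 × 1 = 241.5 kips.
Bearing (0.375 in plate, F_u = 65 ksi): end bolts L_c = 1.875 − 1.25/2 = 1.25, R_n = min(1.2×1.25×0.375×65, 2.4×1.125×0.375×65) = 36.563 kips/bolt; interior L_c = 3.75 − 1.25 = 2.5, R_n = 65.813 kips/bolt. φR_n = 0.75 × (2×36.563 + 4×65.813) = 252.3 kips.
Tension rupture (net): A_n = (14 − 2×1.3125)×0.375 = 4.2656 in² (U = 1.0, A_e = A_n). φR_n = 0.75 × 65 × 4.2656 = 207.9 kips.
Governing: min(241.5, 252.3, 207.9) = 207.9 kips → net-section rupture.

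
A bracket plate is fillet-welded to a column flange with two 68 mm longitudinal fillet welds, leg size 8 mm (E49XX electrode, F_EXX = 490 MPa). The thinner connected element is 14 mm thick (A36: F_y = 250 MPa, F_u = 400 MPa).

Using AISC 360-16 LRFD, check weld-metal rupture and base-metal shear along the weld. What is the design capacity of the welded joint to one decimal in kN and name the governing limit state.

169.6 kN (weld metal governs)

Weld metal: throat = 0.707×8 = 5.656 mm, L = 2×68 = 136 mm. φR_n = 0.75 × 0.6 × 490 × 5.656 × 136 = 169.6 kN.
Base metal shear (14 mm plate): yield φR_n = 1.0×0.6×250×14×136 = 285.6 kN; rupture φR_n = 0.75×0.6×400×14×136 = 342.7 kN; take 285.6 kN (yield).
Governing: min(169.6, 285.6) = 169.6 kN → weld metal.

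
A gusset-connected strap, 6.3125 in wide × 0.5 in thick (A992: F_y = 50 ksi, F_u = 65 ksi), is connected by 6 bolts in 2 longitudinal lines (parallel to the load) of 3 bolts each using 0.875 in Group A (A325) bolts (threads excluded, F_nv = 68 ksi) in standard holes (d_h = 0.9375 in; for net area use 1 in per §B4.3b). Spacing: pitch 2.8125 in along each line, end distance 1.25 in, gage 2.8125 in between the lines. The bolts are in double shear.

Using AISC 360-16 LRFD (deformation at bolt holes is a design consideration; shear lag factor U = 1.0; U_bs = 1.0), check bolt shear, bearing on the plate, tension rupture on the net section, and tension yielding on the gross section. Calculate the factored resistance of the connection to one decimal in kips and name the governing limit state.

105.1 kips (net-section rupture governs)

Bolt shear: A_b = π(0.875)²/4 = 0.60132 in². φR_n = 0.75 × 68 × 0.60132 × 6 × 2 = 368.0 kips.
Bearing (0.5 in plate, F_u = 65 ksi): end bolts L_c = 1.25 − 0.9375/2 = 0.78125, R_n = min(1.2×0.78125×0.5×65, 2.4×0.875×0.5×65) = 30.469 kips/bolt; interior L_c = 2.8125 − 0.9375 = 1.875, R_n = 68.25 kips/bolt. φR_n = 0.75 × (2×30.469 + 4×68.25) = 250.5 kips.
Tension rupture (net): A_n = (6.3125 − 2×1)×0.5 = 2.1563 in² (U = 1.0, A_e = A_n). φR_n = 0.75 × 65 × 2.1563 = 105.1 kips.
Tension yield (gross): A_g = 6.3125×0.5 = 3.1563 in². φR_n = 0.90 × 50 × 3.1563 = 142.0 kips.
Governing: min(368.0, 250.5, 105.1, 142.0) = 105.1 kips → net-section rupture.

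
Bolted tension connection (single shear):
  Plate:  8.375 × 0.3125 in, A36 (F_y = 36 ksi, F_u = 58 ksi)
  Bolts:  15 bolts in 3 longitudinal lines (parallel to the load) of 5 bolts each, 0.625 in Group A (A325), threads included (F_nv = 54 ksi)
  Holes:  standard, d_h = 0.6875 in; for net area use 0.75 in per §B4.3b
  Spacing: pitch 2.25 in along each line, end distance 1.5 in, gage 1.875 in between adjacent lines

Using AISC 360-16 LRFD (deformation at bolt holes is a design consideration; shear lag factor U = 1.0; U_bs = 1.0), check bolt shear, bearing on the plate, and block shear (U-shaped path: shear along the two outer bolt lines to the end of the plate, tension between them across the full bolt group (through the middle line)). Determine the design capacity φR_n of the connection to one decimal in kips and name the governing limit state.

136.9 kips (block shear governs)

Bolt shear: A_b = π(0.625)²/4 = 0.3068 in². φR_n = 0.75 × 54 × 0.3068 × 15 × 1 = 186.4 kips.
Bearing (0.3125 in plate, F_u = 58 ksi): end bolts L_c = 1.5 − 0.6875/2 = 1.15625, R_n = min(1.2×1.15625×0.3125×58, 2.4×0.625×0.3125×58) = 25.148 kips/bolt; interior L_c = 2.25 − 0.6875 = 1.5625, R_n = 27.188 kips/bolt. φR_n = 0.75 × (3×25.148 + 12×27.188) = 301.3 kips.
Block shear: shear path 2×[1.5+4×2.25] = 2×10.5 in, A_gv = 6.5625, A_nv = 2×(10.5 − 4.5×0.75)×0.3125 = 4.4531 in²; tension across gage: (3.75 − 2×0.75)×0.3125 = 0.70313 in². R_n = min(0.6×58×4.4531, 0.6×36×6.5625) + 1.0×58×0.70313 = min(154.97, 141.75) + 40.782 = 182.53 kips. φR_n = 0.75 × 182.53 = 136.9 kips.
Governing: min(186.4, 301.3, 136.9) = 136.9 kips → block shear.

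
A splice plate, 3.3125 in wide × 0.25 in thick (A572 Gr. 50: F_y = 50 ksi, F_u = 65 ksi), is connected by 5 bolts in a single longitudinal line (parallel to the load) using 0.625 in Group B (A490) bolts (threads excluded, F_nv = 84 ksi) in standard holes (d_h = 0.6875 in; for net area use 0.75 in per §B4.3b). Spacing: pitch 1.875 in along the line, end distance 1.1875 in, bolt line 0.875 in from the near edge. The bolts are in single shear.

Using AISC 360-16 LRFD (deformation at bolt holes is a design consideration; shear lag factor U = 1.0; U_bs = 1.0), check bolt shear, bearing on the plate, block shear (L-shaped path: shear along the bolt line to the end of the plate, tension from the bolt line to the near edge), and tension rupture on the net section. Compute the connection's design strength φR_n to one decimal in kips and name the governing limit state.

31.2 kips (net-section rupture governs)

Bolt shear: A_b = π(0.625)²/4 = 0.3068 in². φR_n = 0.75 × 84 × 0.3068 × 5 × 1 = 96.6 kips.
Bearing (0.25 in plate, F_u = 65 ksi): end bolts L_c = 1.1875 − 0.6875/2 = 0.84375, R_n = min(1.2×0.84375×0.25×65, 2.4×0.625×0.25×65) = 16.453 kips/bolt; interior L_c = 1.875 − 0.6875 = 1.1875, R_n = 23.156 kips/bolt. φR_n = 0.75 × (1×16.453 + 4×23.156) = 81.8 kips.
Block shear: shear path 1×[1.1875+4×1.875] = 1×8.6875 in, A_gv = 2.1719, A_nv = 1×(8.6875 − 4.5×0.75)×0.25 = 1.3281 in²; tension to near edge: (0.875 − 0.5×0.75)×0.25 = 0.125 in². R_n = min(0.6×65×1.3281, 0.6×50×2.1719) + 1.0×65×0.125 = min(51.796, 65.157) + 8.125 = 59.921 kips. φR_n = 0.75 × 59.921 = 44.9 kips.
Tension rupture (net): A_n = (3.3125 − 1×0.75)×0.25 = 0.64063 in² (U = 1.0, A_e = A_n). φR_n = 0.75 × 65 × 0.64063 = 31.2 kips.
Governing: min(96.6, 81.8, 44.9, 31.2) = 31.2 kips → net-section rupture.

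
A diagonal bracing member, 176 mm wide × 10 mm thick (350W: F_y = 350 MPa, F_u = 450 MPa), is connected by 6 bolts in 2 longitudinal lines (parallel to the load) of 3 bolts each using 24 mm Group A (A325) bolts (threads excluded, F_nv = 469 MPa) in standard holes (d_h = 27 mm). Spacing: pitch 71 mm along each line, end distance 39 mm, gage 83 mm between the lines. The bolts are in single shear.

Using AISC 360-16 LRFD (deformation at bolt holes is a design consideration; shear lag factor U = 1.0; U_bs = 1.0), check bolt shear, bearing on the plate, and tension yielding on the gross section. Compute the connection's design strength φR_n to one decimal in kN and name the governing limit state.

Bolt shear: A_b = π(24)²/4 = 452.39 mm². φR_n = 0.75 × 469 × 452.39 × 6 × 1 = 954.8 kN.
Bearing (10 mm plate, F_u = 450 MPa): end bolts L_c = 39 − 27/2 = 25.5, R_n = min(1.2×25.5×10×450, 2.4×24×10×450) = 137.7 kN/bolt; interior L_c = 71 − 27 = 44, R_n = 237.6 kN/bolt. φR_n = 0.75 × (2×137.7 + 4×237.6) = 919.4 kN.
Tension yield (gross): A_g = 176×10 = 1760 mm². φR_n = 0.90 × 350 × 1760 = 554.4 kN.
Governing: min(954.8, 919.4, 554.4) = 554.4 kN → gross-section yield.

554.4 kN (gross-section yield governs)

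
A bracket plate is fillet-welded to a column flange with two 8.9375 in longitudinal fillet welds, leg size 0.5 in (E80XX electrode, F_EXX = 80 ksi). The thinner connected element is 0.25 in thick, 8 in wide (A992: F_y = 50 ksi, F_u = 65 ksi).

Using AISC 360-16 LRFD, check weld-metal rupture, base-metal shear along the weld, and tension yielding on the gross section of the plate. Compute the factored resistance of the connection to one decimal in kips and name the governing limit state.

Weld metal: throat = 0.707×0.5 = 0.3535 in, L = 2×8.9375 = 17.875 in. φR_n = 0.75 × 0.6 × 80 × 0.3535 × 17.875 = 227.5 kips.
Base metal shear (0.25 in plate): yield φR_n = 1.0×0.6×50×0.25×17.875 = 134.1 kips; rupture φR_n = 0.75×0.6×65×0.25×17.875 = 130.7 kips; take 130.7 kips (rupture).
Tension yield (gross): A_g = 8×0.25 = 2 in². φR_n = 0.90 × 50 × 2 = 90.0 kips.
Governing: min(227.5, 130.7, 90.0) = 90.0 kips → gross-section yield.

90.0 kips (gross-section yield governs)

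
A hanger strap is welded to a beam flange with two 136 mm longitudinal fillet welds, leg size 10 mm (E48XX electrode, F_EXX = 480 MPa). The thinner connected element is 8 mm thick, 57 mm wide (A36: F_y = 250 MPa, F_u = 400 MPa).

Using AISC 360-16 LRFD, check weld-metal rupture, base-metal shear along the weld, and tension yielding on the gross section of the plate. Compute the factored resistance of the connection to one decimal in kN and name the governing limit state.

102.6 kN (gross-section yield governs)

Weld metal: throat = 0.707×10 = 7.07 mm, L = 2×136 = 272 mm. φR_n = 0.75 × 0.6 × 480 × 7.07 × 272 = 415.4 kN.
Base metal shear (8 mm plate): yield φR_n = 1.0×0.6×250×8×272 = 326.4 kN; rupture φR_n = 0.75×0.6×400×8×272 = 391.7 kN; take 326.4 kN (yield).
Tension yield (gross): A_g = 57×8 = 456 mm². φR_n = 0.90 × 250 × 456 = 102.6 kN.
Governing: min(415.4, 326.4, 102.6) = 102.6 kN → gross-section yield.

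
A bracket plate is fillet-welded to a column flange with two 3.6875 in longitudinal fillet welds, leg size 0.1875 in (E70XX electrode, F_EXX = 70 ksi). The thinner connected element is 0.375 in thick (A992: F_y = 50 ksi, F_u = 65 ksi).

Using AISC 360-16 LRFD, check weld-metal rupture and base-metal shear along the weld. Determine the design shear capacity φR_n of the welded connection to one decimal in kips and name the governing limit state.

30.8 kips (weld metal governs)

Weld metal: throat = 0.707×0.1875 = 0.13256 in, L = 2×3.6875 = 7.375 in. φR_n = 0.75 × 0.6 × 70 × 0.13256 × 7.375 = 30.8 kips.
Base metal shear (0.375 in plate): yield φR_n = 1.0×0.6×50×0.375×7.375 = 83.0 kips; rupture φR_n = 0.75×0.6×65×0.375×7.375 = 80.9 kips; take 80.9 kips (rupture).
Governing: min(30.8, 80.9) = 30.8 kips → weld metal.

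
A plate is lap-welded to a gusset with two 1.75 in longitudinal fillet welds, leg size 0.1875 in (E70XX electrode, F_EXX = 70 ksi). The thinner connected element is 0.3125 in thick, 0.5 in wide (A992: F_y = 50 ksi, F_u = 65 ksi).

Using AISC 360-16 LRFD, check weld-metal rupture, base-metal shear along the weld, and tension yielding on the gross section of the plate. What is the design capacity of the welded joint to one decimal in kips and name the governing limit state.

7.0 kips (gross-section yield governs)

Weld metal: throat = 0.707×0.1875 = 0.13256 in, L = 2×1.75 = 3.5 in. φR_n = 0.75 × 0.6 × 70 × 0.13256 × 3.5 = 14.6 kips.
Base metal shear (0.3125 in plate): yield φR_n = 1.0×0.6×50×0.3125×3.5 = 32.8 kips; rupture φR_n = 0.75×0.6×65×0.3125×3.5 = 32.0 kips; take 32.0 kips (rupture).
Tension yield (gross): A_g = 0.5×0.3125 = 0.15625 in². φR_n = 0.90 × 50 × 0.15625 = 7.0 kips.
Governing: min(14.6, 32.0, 7.0) = 7.0 kips → gross-section yield.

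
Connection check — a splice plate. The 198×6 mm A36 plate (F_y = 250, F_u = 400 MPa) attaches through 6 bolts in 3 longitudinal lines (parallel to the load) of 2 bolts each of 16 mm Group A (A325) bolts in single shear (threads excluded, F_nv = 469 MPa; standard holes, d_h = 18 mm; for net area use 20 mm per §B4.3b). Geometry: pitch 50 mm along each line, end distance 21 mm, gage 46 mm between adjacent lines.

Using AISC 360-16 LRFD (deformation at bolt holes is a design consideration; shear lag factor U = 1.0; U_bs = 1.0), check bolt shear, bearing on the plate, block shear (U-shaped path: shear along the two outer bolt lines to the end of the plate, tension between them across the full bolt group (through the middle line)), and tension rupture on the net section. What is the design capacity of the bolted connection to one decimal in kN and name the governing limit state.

182.2 kN (block shear governs)

Bolt shear: A_b = π(16)²/4 = 201.06 mm². φR_n = 0.75 × 469 × 201.06 × 6 × 1 = 424.3 kN.
Bearing (6 mm plate, F_u = 400 MPa): end bolts L_c = 21 − 18/2 = 12, R_n = min(1.2×12×6×400, 2.4×16×6×400) = 34.56 kN/bolt; interior L_c = 50 − 18 = 32, R_n = 92.16 kN/bolt. φR_n = 0.75 × (3×34.56 + 3×92.16) = 285.1 kN.
Block shear: shear path 2×[21+1×50] = 2×71 mm, A_gv = 852, A_nv = 2×(71 − 1.5×20)×6 = 492 mm²; tension across gage: (92 − 2×20)×6 = 312 mm². R_n = min(0.6×400×492, 0.6×250×852) + 1.0×400×312 = min(118.08, 127.8) + 124.8 = 242.88 kN. φR_n = 0.75 × 242.88 = 182.2 kN.
Tension rupture (net): A_n = (198 − 3×20)×6 = 828 mm² (U = 1.0, A_e = A_n). φR_n = 0.75 × 400 × 828 = 248.4 kN.
Governing: min(424.3, 285.1, 182.2, 248.4) = 182.2 kN → block shear.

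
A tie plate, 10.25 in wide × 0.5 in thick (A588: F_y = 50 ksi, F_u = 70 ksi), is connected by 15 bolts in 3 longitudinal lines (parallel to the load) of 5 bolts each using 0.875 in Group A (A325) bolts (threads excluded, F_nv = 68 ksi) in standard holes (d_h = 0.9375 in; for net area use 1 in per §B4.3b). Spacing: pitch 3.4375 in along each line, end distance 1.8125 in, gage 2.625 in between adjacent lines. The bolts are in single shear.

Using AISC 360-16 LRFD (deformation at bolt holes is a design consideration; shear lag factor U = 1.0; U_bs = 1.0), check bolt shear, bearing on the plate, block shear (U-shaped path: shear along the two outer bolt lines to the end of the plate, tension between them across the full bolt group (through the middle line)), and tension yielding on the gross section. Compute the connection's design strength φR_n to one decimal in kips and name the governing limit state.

230.6 kips (gross-section yield governs)

Bolt shear: A_b = π(0.875)²/4 = 0.60132 in². φR_n = 0.75 × 68 × 0.60132 × 15 × 1 = 460.0 kips.
Bearing (0.5 in plate, F_u = 70 ksi): end bolts L_c = 1.8125 − 0.9375/2 = 1.34375, R_n = min(1.2×1.34375×0.5×70, 2.4×0.875×0.5×70) = 56.438 kips/bolt; interior L_c = 3.4375 − 0.9375 = 2.5, R_n = 73.5 kips/bolt. φR_n = 0.75 × (3×56.438 + 12×73.5) = 788.5 kips.
Block shear: shear path 2×[1.8125+4×3.4375] = 2×15.5625 in, A_gv = 15.563, A_nv = 2×(15.5625 − 4.5×1)×0.5 = 11.063 in²; tension across gage: (5.25 − 2×1)×0.5 = 1.625 in². R_n = min(0.6×70×11.063, 0.6×50×15.563) + 1.0×70×1.625 = min(464.65, 466.89) + 113.75 = 578.4 kips. φR_n = 0.75 × 578.4 = 433.8 kips.
Tension yield (gross): A_g = 10.25×0.5 = 5.125 in². φR_n = 0.90 × 50 × 5.125 = 230.6 kips.
Governing: min(460.0, 788.5, 433.8, 230.6) = 230.6 kips → gross-section yield.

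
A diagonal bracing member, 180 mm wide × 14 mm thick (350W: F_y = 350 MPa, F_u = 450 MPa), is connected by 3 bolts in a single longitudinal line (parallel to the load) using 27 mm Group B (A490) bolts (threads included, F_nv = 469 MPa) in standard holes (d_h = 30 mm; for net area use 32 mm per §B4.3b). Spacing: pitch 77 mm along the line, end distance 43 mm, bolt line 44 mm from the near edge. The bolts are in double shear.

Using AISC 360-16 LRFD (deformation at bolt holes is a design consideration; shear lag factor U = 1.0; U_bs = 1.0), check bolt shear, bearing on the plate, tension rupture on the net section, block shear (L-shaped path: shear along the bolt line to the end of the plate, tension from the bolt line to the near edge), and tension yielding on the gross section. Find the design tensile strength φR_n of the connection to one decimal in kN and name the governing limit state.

464.0 kN (block shear governs)

Bolt shear: A_b = π(27)²/4 = 572.56 mm². φR_n = 0.75 × 469 × 572.56 × 3 × 2 = 1208.4 kN.
Bearing (14 mm plate, F_u = 450 MPa): end bolts L_c = 43 − 30/2 = 28, R_n = min(1.2×28×14×450, 2.4×27×14×450) = 211.68 kN/bolt; interior L_c = 77 − 30 = 47, R_n = 355.32 kN/bolt. φR_n = 0.75 × (1×211.68 + 2×355.32) = 691.7 kN.
Tension rupture (net): A_n = (180 − 1×32)×14 = 2072 mm² (U = 1.0, A_e = A_n). φR_n = 0.75 × 450 × 2072 = 699.3 kN.
Block shear: shear path 1×[43+2×77] = 1×197 mm, A_gv = 2758, A_nv = 1×(197 − 2.5×32)×14 = 1638 mm²; tension to near edge: (44 − 0.5×32)×14 = 392 mm². R_n = min(0.6×450×1638, 0.6×350×2758) + 1.0×450×392 = min(442.26, 579.18) + 176.4 = 618.66 kN. φR_n = 0.75 × 618.66 = 464.0 kN.
Tension yield (gross): A_g = 180×14 = 2520 mm². φR_n = 0.90 × 350 × 2520 = 793.8 kN.
Governing: min(1208.4, 691.7, 699.3, 464.0, 793.8) = 464.0 kN → block shear.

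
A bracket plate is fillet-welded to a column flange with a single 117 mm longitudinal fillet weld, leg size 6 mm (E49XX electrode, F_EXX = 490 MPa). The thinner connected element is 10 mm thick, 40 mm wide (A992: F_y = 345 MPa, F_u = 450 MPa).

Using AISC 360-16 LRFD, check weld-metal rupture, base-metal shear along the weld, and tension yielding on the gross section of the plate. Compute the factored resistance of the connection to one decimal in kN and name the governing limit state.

Weld metal: throat = 0.707×6 = 4.242 mm, L = 117 mm. φR_n = 0.75 × 0.6 × 490 × 4.242 × 117 = 109.4 kN.
Base metal shear (10 mm plate): yield φR_n = 1.0×0.6×345×10×117 = 242.2 kN; rupture φR_n = 0.75×0.6×450×10×117 = 236.9 kN; take 236.9 kN (rupture).
Tension yield (gross): A_g = 40×10 = 400 mm². φR_n = 0.90 × 345 × 400 = 124.2 kN.
Governing: min(109.4, 236.9, 124.2) = 109.4 kN → weld metal.

109.4 kN (weld metal governs)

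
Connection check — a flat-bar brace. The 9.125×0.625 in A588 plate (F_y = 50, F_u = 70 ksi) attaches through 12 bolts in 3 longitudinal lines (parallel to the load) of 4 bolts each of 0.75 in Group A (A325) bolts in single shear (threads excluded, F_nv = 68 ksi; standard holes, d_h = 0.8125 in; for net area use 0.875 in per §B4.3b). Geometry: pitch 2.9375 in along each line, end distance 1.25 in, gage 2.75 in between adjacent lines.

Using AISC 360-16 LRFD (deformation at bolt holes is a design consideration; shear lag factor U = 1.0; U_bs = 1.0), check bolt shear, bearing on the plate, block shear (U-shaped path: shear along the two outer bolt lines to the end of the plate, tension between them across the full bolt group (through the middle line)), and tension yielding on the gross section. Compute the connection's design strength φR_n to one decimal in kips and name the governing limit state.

Bolt shear: A_b = π(0.75)²/4 = 0.44179 in². φR_n = 0.75 × 68 × 0.44179 × 12 × 1 = 270.4 kips.
Bearing (0.625 in plate, F_u = 70 ksi): end bolts L_c = 1.25 − 0.8125/2 = 0.84375, R_n = min(1.2×0.84375×0.625×70, 2.4×0.75×0.625×70) = 44.297 kips/bolt; interior L_c = 2.9375 − 0.8125 = 2.125, R_n = 78.75 kips/bolt. φR_n = 0.75 × (3×44.297 + 9×78.75) = 631.2 kips.
Block shear: shear path 2×[1.25+3×2.9375] = 2×10.0625 in, A_gv = 12.578, A_nv = 2×(10.0625 − 3.5×0.875)×0.625 = 8.75 in²; tension across gage: (5.5 − 2×0.875)×0.625 = 2.3438 in². R_n = min(0.6×70×8.75, 0.6×50×12.578) + 1.0×70×2.3438 = min(367.5, 377.34) + 164.07 = 531.57 kips. φR_n = 0.75 × 531.57 = 398.7 kips.
Tension yield (gross): A_g = 9.125×0.625 = 5.7031 in². φR_n = 0.90 × 50 × 5.7031 = 256.6 kips.
Governing: min(270.4, 631.2, 398.7, 256.6) = 256.6 kips → gross-section yield.

256.6 kips (gross-section yield governs)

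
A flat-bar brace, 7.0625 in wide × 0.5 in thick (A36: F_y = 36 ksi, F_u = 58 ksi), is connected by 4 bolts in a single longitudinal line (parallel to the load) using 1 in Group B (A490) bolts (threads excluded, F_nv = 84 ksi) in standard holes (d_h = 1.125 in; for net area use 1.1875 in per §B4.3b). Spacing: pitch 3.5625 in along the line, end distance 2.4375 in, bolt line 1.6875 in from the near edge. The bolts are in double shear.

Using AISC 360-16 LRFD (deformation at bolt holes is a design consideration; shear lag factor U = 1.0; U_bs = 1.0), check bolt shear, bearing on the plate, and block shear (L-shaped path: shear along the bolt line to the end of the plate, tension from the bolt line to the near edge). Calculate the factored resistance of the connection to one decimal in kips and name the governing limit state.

Bolt shear: A_b = π(1)²/4 = 0.7854 in². φR_n = 0.75 × 84 × 0.7854 × 4 × 2 = 395.8 kips.
Bearing (0.5 in plate, F_u = 58 ksi): end bolts L_c = 2.4375 − 1.125/2 = 1.875, R_n = min(1.2×1.875×0.5×58, 2.4×1×0.5×58) = 65.25 kips/bolt; interior L_c = 3.5625 − 1.125 = 2.4375, R_n = 69.6 kips/bolt. φR_n = 0.75 × (1×65.25 + 3×69.6) = 205.5 kips.
Block shear: shear path 1×[2.4375+3×3.5625] = 1×13.125 in, A_gv = 6.5625, A_nv = 1×(13.125 − 3.5×1.1875)×0.5 = 4.4844 in²; tension to near edge: (1.6875 − 0.5×1.1875)×0.5 = 0.54688 in². R_n = min(0.6×58×4.4844, 0.6×36×6.5625) + 1.0×58×0.54688 = min(156.06, 141.75) + 31.719 = 173.47 kips. φR_n = 0.75 × 173.47 = 130.1 kips.
Governing: min(395.8, 205.5, 130.1) = 130.1 kips → block shear.

130.1 kips (block shear governs)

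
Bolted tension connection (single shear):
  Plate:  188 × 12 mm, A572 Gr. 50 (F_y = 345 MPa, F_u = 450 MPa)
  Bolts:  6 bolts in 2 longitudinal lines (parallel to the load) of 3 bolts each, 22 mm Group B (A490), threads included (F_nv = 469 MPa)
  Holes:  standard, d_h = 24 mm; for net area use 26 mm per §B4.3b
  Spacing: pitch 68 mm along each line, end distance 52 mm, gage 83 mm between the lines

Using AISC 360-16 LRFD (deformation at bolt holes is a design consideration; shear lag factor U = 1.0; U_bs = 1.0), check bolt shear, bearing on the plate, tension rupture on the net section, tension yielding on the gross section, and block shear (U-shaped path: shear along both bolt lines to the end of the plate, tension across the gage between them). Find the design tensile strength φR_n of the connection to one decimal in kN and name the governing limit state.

Bolt shear: A_b = π(22)²/4 = 380.13 mm². φR_n = 0.75 × 469 × 380.13 × 6 × 1 = 802.3 kN.
Bearing (12 mm plate, F_u = 450 MPa): end bolts L_c = 52 − 24/2 = 40, R_n = min(1.2×40×12×450, 2.4×22×12×450) = 259.2 kN/bolt; interior L_c = 68 − 24 = 44, R_n = 285.12 kN/bolt. φR_n = 0.75 × (2×259.2 + 4×285.12) = 1244.2 kN.
Tension rupture (net): A_n = (188 − 2×26)×12 = 1632 mm² (U = 1.0, A_e = A_n). φR_n = 0.75 × 450 × 1632 = 550.8 kN.
Tension yield (gross): A_g = 188×12 = 2256 mm². φR_n = 0.90 × 345 × 2256 = 700.5 kN.
Block shear: shear path 2×[52+2×68] = 2×188 mm, A_gv = 4512, A_nv = 2×(188 − 2.5×26)×12 = 2952 mm²; tension across gage: (83 − 1×26)×12 = 684 mm². R_n = min(0.6×450×2952, 0.6×345×4512) + 1.0×450×684 = min(797.04, 933.98) + 307.8 = 1104.8 kN. φR_n = 0.75 × 1104.8 = 828.6 kN.
Governing: min(802.3, 1244.2, 550.8, 700.5, 828.6) = 550.8 kN → net-section rupture.

550.8 kN (net-section rupture governs)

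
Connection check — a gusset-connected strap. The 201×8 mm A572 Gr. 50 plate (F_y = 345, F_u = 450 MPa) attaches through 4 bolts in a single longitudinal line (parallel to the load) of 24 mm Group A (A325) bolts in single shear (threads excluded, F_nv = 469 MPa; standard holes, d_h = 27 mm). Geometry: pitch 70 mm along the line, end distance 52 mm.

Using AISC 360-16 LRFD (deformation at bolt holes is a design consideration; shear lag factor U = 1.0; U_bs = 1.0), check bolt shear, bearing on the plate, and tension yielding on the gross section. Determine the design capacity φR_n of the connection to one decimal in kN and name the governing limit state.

Bolt shear: A_b = π(24)²/4 = 452.39 mm². φR_n = 0.75 × 469 × 452.39 × 4 × 1 = 636.5 kN.
Bearing (8 mm plate, F_u = 450 MPa): end bolts L_c = 52 − 27/2 = 38.5, R_n = min(1.2×38.5×8×450, 2.4×24×8×450) = 166.32 kN/bolt; interior L_c = 70 − 27 = 43, R_n = 185.76 kN/bolt. φR_n = 0.75 × (1×166.32 + 3×185.76) = 542.7 kN.
Tension yield (gross): A_g = 201×8 = 1608 mm². φR_n = 0.90 × 345 × 1608 = 499.3 kN.
Governing: min(636.5, 542.7, 499.3) = 499.3 kN → gross-section yield.

499.3 kN (gross-section yield governs)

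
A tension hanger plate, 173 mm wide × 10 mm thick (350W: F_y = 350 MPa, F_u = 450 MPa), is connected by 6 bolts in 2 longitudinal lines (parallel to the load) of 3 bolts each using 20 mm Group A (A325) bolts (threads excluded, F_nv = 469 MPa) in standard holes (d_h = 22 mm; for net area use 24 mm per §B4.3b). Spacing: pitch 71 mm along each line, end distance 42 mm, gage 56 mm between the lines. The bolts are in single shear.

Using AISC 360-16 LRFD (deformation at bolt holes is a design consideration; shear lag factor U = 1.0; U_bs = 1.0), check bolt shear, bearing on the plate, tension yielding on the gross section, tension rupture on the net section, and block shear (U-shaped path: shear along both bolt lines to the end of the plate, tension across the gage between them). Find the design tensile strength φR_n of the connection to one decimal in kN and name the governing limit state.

421.9 kN (net-section rupture governs)

Bolt shear: A_b = π(20)²/4 = 314.16 mm². φR_n = 0.75 × 469 × 314.16 × 6 × 1 = 663.0 kN.
Bearing (10 mm plate, F_u = 450 MPa): end bolts L_c = 42 − 22/2 = 31, R_n = min(1.2×31×10×450, 2.4×20×10×450) = 167.4 kN/bolt; interior L_c = 71 − 22 = 49, R_n = 216 kN/bolt. φR_n = 0.75 × (2×167.4 + 4×216) = 899.1 kN.
Tension yield (gross): A_g = 173×10 = 1730 mm². φR_n = 0.90 × 350 × 1730 = 545.0 kN.
Tension rupture (net): A_n = (173 − 2×24)×10 = 1250 mm² (U = 1.0, A_e = A_n). φR_n = 0.75 × 450 × 1250 = 421.9 kN.
Block shear: shear path 2×[42+2×71] = 2×184 mm, A_gv = 3680, A_nv = 2×(184 − 2.5×24)×10 = 2480 mm²; tension across gage: (56 − 1×24)×10 = 320 mm². R_n = min(0.6×450×2480, 0.6×350×3680) + 1.0×450×320 = min(669.6, 772.8) + 144 = 813.6 kN. φR_n = 0.75 × 813.6 = 610.2 kN.
Governing: min(663.0, 899.1, 545.0, 421.9, 610.2) = 421.9 kN → net-section rupture.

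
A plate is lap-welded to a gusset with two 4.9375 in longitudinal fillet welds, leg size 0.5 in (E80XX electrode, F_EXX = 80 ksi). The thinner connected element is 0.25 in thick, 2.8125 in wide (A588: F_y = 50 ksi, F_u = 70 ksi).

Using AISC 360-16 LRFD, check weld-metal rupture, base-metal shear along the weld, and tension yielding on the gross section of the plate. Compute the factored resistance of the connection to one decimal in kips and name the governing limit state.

31.6 kips (gross-section yield governs)

Weld metal: throat = 0.707×0.5 = 0.3535 in, L = 2×4.9375 = 9.875 in. φR_n = 0.75 × 0.6 × 80 × 0.3535 × 9.875 = 125.7 kips.
Base metal shear (0.25 in plate): yield φR_n = 1.0×0.6×50×0.25×9.875 = 74.1 kips; rupture φR_n = 0.75×0.6×70×0.25×9.875 = 77.8 kips; take 74.1 kips (yield).
Tension yield (gross): A_g = 2.8125×0.25 = 0.70313 in². φR_n = 0.90 × 50 × 0.70313 = 31.6 kips.
Governing: min(125.7, 74.1, 31.6) = 31.6 kips → gross-section yield.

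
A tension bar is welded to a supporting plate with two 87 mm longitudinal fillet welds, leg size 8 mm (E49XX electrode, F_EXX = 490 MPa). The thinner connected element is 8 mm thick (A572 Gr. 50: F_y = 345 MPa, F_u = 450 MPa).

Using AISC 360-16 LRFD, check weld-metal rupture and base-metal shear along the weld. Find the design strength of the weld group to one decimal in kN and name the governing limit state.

Weld metal: throat = 0.707×8 = 5.656 mm, L = 2×87 = 174 mm. φR_n = 0.75 × 0.6 × 490 × 5.656 × 174 = 217.0 kN.
Base metal shear (8 mm plate): yield φR_n = 1.0×0.6×345×8×174 = 288.1 kN; rupture φR_n = 0.75×0.6×450×8×174 = 281.9 kN; take 281.9 kN (rupture).
Governing: min(217.0, 281.9) = 217.0 kN → weld metal.

217.0 kN (weld metal governs)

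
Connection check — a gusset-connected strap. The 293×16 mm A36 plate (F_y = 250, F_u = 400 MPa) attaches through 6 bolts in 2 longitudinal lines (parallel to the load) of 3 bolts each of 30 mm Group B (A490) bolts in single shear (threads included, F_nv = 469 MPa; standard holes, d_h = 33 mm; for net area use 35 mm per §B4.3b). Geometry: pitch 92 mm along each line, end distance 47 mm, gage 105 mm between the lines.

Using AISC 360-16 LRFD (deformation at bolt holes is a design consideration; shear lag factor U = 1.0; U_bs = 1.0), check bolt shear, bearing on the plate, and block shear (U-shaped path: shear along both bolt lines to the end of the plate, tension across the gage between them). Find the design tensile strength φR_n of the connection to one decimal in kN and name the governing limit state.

1162.6 kN (block shear governs)

Bolt shear: A_b = π(30)²/4 = 706.86 mm². φR_n = 0.75 × 469 × 706.86 × 6 × 1 = 1491.8 kN.
Bearing (16 mm plate, F_u = 400 MPa): end bolts L_c = 47 − 33/2 = 30.5, R_n = min(1.2×30.5×16×400, 2.4×30×16×400) = 234.24 kN/bolt; interior L_c = 92 − 33 = 59, R_n = 453.12 kN/bolt. φR_n = 0.75 × (2×234.24 + 4×453.12) = 1710.7 kN.
Block shear: shear path 2×[47+2×92] = 2×231 mm, A_gv = 7392, A_nv = 2×(231 − 2.5×35)×16 = 4592 mm²; tension across gage: (105 − 1×35)×16 = 1120 mm². R_n = min(0.6×400×4592, 0.6×250×7392) + 1.0×400×1120 = min(1102.1, 1108.8) + 448 = 1550.1 kN. φR_n = 0.75 × 1550.1 = 1162.6 kN.
Governing: min(1491.8, 1710.7, 1162.6) = 1162.6 kN → block shear.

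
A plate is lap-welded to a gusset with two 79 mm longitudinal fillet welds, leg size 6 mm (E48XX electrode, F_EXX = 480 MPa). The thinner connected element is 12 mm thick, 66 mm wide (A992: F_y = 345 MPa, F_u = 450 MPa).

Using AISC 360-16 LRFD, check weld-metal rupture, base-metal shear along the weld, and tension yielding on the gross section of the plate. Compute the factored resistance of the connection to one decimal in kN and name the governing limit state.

144.8 kN (weld metal governs)

Weld metal: throat = 0.707×6 = 4.242 mm, L = 2×79 = 158 mm. φR_n = 0.75 × 0.6 × 480 × 4.242 × 158 = 144.8 kN.
Base metal shear (12 mm plate): yield φR_n = 1.0×0.6×345×12×158 = 392.5 kN; rupture φR_n = 0.75×0.6×450×12×158 = 383.9 kN; take 383.9 kN (rupture).
Tension yield (gross): A_g = 66×12 = 792 mm². φR_n = 0.90 × 345 × 792 = 245.9 kN.
Governing: min(144.8, 383.9, 245.9) = 144.8 kN → weld metal.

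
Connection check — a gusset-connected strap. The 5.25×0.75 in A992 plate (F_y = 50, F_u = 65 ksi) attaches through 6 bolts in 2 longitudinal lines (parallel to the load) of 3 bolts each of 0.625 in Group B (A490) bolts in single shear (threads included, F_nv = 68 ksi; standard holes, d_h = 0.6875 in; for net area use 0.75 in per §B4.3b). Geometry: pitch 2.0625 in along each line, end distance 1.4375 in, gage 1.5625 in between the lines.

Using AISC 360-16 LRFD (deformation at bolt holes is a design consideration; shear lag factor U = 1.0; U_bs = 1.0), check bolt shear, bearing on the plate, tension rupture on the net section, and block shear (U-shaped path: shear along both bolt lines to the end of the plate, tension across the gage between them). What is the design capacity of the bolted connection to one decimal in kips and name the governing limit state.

Bolt shear: A_b = π(0.625)²/4 = 0.3068 in². φR_n = 0.75 × 68 × 0.3068 × 6 × 1 = 93.9 kips.
Bearing (0.75 in plate, F_u = 65 ksi): end bolts L_c = 1.4375 − 0.6875/2 = 1.09375, R_n = min(1.2×1.09375×0.75×65, 2.4×0.625×0.75×65) = 63.984 kips/bolt; interior L_c = 2.0625 − 0.6875 = 1.375, R_n = 73.125 kips/bolt. φR_n = 0.75 × (2×63.984 + 4×73.125) = 315.4 kips.
Tension rupture (net): A_n = (5.25 − 2×0.75)×0.75 = 2.8125 in² (U = 1.0, A_e = A_n). φR_n = 0.75 × 65 × 2.8125 = 137.1 kips.
Block shear: shear path 2×[1.4375+2×2.0625] = 2×5.5625 in, A_gv = 8.3438, A_nv = 2×(5.5625 − 2.5×0.75)×0.75 = 5.5313 in²; tension across gage: (1.5625 − 1×0.75)×0.75 = 0.60938 in². R_n = min(0.6×65×5.5313, 0.6×50×8.3438) + 1.0×65×0.60938 = min(215.72, 250.31) + 39.61 = 255.33 kips. φR_n = 0.75 × 255.33 = 191.5 kips.
Governing: min(93.9, 315.4, 137.1, 191.5) = 93.9 kips → bolt shear.

93.9 kips (bolt shear governs)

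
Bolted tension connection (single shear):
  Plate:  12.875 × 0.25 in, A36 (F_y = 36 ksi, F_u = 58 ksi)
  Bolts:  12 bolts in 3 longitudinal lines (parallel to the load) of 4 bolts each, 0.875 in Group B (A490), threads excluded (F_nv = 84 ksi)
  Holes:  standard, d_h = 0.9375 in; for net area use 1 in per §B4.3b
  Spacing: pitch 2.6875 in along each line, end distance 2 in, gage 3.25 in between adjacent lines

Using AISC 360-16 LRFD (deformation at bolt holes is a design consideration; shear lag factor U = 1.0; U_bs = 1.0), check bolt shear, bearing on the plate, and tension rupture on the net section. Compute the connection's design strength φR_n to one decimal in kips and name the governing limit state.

Bolt shear: A_b = π(0.875)²/4 = 0.60132 in². φR_n = 0.75 × 84 × 0.60132 × 12 × 1 = 454.6 kips.
Bearing (0.25 in plate, F_u = 58 ksi): end bolts L_c = 2 − 0.9375/2 = 1.53125, R_n = min(1.2×1.53125×0.25×58, 2.4×0.875×0.25×58) = 26.644 kips/bolt; interior L_c = 2.6875 − 0.9375 = 1.75, R_n = 30.45 kips/bolt. φR_n = 0.75 × (3×26.644 + 9×30.45) = 265.5 kips.
Tension rupture (net): A_n = (12.875 − 3×1)×0.25 = 2.4688 in² (U = 1.0, A_e = A_n). φR_n = 0.75 × 58 × 2.4688 = 107.4 kips.
Governing: min(454.6, 265.5, 107.4) = 107.4 kips → net-section rupture.

107.4 kips (net-section rupture governs)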